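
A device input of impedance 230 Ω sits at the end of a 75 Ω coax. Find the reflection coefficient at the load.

Γ = (Z_L − Z_0)/(Z_L + Z_0) = (230 − 75)/(230 + 75) = 155/305

Γ = 0.508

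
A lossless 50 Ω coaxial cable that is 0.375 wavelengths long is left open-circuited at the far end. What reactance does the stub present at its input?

βl = 2π × 0.375 = 135°
tan(βl) = -1
For an open-circuited stub, Z_in = −jZ_0·cot(βl) = −jZ_0/tan(βl)

X_in ≈ 50 Ω (inductive)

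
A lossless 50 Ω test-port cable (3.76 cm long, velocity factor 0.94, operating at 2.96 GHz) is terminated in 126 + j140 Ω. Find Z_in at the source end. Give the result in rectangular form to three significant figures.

Z_in ≈ 14.5 + j40.7 Ω

λ = v/f = 0.94·c / 2.96 GHz = 0.0953 m
βl = 2π·l/λ = 2π × 0.395 = 142°
tan(βl) = tan(142°) = -0.779
Z_in = Z_0·(Z_L + jZ_0·tanβl)/(Z_0 + jZ_L·tanβl)
     = 50·(126 + j101)/(159 − j98.2)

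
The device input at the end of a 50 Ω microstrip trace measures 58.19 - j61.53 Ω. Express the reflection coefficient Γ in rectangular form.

Γ ≈ 0.302 − j0.397

Γ = (Z_L − Z_0)/(Z_L + Z_0) = (8.19 − j61.53)/(108.2 − j61.53)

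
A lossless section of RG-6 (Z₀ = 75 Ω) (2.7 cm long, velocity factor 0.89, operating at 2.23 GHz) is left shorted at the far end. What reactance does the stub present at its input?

λ = v/f = 0.89·c / 2.23 GHz = 0.12 m
βl = 2π·l/λ = 2π × 0.226 = 81.2°
tan(βl) = 6.45
For a shorted stub, Z_in = jZ_0·tan(βl)

X_in ≈ 483 Ω (inductive)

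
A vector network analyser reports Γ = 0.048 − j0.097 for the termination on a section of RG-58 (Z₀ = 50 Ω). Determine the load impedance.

Z_L = Z_0·(1 + Γ)/(1 − Γ) = 50·(1.05 − j0.097)/(0.952 + j0.097)

Z_L ≈ 54 − j10.6 Ω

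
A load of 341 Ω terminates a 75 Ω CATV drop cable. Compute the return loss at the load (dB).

Γ = (341 − 75)/(341 + 75) = 0.639
RL = −20·log₁₀|Γ| = −20·log₁₀(0.639)

RL ≈ 3.88 dB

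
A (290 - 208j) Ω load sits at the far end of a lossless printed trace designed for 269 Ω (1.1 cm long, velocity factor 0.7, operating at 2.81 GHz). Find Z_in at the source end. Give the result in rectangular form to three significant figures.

λ = v/f = 0.7·c / 2.81 GHz = 0.0747 m
βl = 2π·l/λ = 2π × 0.147 = 53°
tan(βl) = tan(53°) = 1.33
Z_in = Z_0·(Z_L + jZ_0·tanβl)/(Z_0 + jZ_L·tanβl)
     = 269·(290 + j149)/(545 + j385)

Z_in ≈ 130 − j18.4 Ω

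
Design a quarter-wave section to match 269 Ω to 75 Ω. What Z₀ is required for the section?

Z_qwt ≈ 142 Ω

Z_qwt = √(Z_0·R_L) = √(75 × 269) = √20180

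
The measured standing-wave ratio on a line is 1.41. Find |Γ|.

|Γ| ≈ 0.17

|Γ| = (S − 1)/(S + 1) = (1.41 − 1)/(1.41 + 1) = 0.41/2.41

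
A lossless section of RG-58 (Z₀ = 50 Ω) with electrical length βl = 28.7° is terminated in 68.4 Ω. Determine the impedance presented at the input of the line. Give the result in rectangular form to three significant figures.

Z_in ≈ 57 − j15.3 Ω

tan(βl) = tan(28.7°) = 0.547
Z_in = Z_0·(Z_L + jZ_0·tanβl)/(Z_0 + jZ_L·tanβl)
     = 50·(68.4 + j27.4)/(50 + j37.4)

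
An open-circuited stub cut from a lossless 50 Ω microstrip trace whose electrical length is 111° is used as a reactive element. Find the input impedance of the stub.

tan(βl) = -2.61
For an open-circuited stub, Z_in = −jZ_0·cot(βl) = −jZ_0/tan(βl)

Z_in ≈ +j19.2 Ω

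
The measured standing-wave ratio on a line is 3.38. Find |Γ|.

|Γ| ≈ 0.543

|Γ| = (S − 1)/(S + 1) = (3.38 − 1)/(3.38 + 1) = 2.38/4.38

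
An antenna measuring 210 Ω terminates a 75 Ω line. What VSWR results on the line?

Γ = (210 − 75)/(210 + 75) = 0.474
VSWR = (1 + 0.474)/(1 − 0.474)

VSWR ≈ 2.8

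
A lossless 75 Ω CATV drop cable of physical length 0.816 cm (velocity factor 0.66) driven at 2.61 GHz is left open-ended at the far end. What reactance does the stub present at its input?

λ = v/f = 0.66·c / 2.61 GHz = 0.0759 m
βl = 2π·l/λ = 2π × 0.108 = 38.7°
tan(βl) = 0.802
For an open-ended stub, Z_in = −jZ_0·cot(βl) = −jZ_0/tan(βl)

X_in ≈ -93.5 Ω (capacitive)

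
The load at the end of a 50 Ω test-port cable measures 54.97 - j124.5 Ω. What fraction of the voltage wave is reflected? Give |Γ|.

|Γ| ≈ 0.765

Γ = (Z_L − Z_0)/(Z_L + Z_0) = (4.97 − j124.5)/(105 − j124.5)
|Γ| = 125/163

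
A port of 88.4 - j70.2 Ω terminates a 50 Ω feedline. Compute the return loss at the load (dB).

RL ≈ 5.75 dB

Γ = (38.4 − j70.2)/(138.4 − j70.2), |Γ| = 0.516
RL = −20·log₁₀|Γ| = −20·log₁₀(0.516)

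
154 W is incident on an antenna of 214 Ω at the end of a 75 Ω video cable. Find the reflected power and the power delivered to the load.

P_reflected ≈ 35.6 W; P_delivered ≈ 118 W

Γ = (214 − 75)/(214 + 75) = 0.481
|Γ|² = 0.231
P_refl = |Γ|²·P_inc = 35.6 W, P_del = (1 − |Γ|²)·P_inc = 118 W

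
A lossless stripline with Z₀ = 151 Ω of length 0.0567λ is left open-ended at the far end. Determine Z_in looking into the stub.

Z_in ≈ −j406 Ω

βl = 2π × 0.0567 = 20.4°
tan(βl) = 0.372
For an open-ended stub, Z_in = −jZ_0·cot(βl) = −jZ_0/tan(βl)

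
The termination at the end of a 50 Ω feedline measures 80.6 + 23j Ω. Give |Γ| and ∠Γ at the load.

Γ ≈ 0.289 ∠ 26.9°

Γ = (Z_L − Z_0)/(Z_L + Z_0) = (30.6 + j23)/(130.6 + j23)
|Γ| = 38.3/133 = 0.289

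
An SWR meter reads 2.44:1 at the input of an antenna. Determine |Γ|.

|Γ| = (S − 1)/(S + 1) = (2.44 − 1)/(2.44 + 1) = 1.44/3.44

|Γ| ≈ 0.419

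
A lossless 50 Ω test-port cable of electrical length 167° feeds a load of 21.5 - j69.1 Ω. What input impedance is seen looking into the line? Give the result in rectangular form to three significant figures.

Z_in ≈ 47.8 − j111 Ω

tan(βl) = tan(167°) = -0.231
Z_in = Z_0·(Z_L + jZ_0·tanβl)/(Z_0 + jZ_L·tanβl)
     = 50·(21.5 − j80.6)/(34 − j4.96)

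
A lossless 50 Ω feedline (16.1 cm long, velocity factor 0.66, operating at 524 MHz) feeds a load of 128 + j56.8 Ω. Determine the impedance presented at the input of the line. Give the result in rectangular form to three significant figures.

λ = v/f = 0.66·c / 524 MHz = 0.378 m
βl = 2π·l/λ = 2π × 0.426 = 153°
tan(βl) = tan(153°) = -0.501
Z_in = Z_0·(Z_L + jZ_0·tanβl)/(Z_0 + jZ_L·tanβl)
     = 50·(128 + j31.7)/(78.5 − j64.1)

Z_in ≈ 39 + j52.1 Ω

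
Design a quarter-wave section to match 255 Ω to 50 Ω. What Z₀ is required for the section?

Z_qwt = √(Z_0·R_L) = √(50 × 255) = √12750

Z_qwt ≈ 113 Ω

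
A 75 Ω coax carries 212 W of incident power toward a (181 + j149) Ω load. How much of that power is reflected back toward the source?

P_reflected ≈ 80.8 W

|Γ| = |(106 + j149)/(256 + j149)| = 0.617
|Γ|² = 0.381
P_refl = |Γ|²·P_inc = 80.8 W, P_del = (1 − |Γ|²)·P_inc = 131 W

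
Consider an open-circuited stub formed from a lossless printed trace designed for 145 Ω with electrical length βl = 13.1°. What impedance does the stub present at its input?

tan(βl) = 0.233
For an open-circuited stub, Z_in = −jZ_0·cot(βl) = −jZ_0/tan(βl)

Z_in ≈ −j623 Ω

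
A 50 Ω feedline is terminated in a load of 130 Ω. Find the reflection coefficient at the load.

Γ = (Z_L − Z_0)/(Z_L + Z_0) = (130 − 50)/(130 + 50) = 80/180

Γ = 0.444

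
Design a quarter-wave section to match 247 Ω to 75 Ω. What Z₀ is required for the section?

Z_qwt = √(Z_0·R_L) = √(75 × 247) = √18520

Z_qwt ≈ 136 Ω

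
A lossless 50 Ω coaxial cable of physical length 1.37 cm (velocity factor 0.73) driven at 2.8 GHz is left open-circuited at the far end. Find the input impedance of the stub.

Z_in ≈ −j25.4 Ω

λ = v/f = 0.73·c / 2.8 GHz = 0.0782 m
βl = 2π·l/λ = 2π × 0.175 = 63.1°
tan(βl) = 1.97
For an open-circuited stub, Z_in = −jZ_0·cot(βl) = −jZ_0/tan(βl)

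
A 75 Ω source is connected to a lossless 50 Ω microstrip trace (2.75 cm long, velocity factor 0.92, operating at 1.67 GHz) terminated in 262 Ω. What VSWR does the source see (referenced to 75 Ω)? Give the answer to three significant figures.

λ = v/f = 0.92·c / 1.67 GHz = 0.165 m
βl = 2π·l/λ = 2π × 0.166 = 59.9°
tan(βl) = 1.73
Z_in = Z_0·(Z_L + jZ_0·tanβl)/(Z_0 + jZ_L·tanβl) = 12.6 − j27.6 Ω
Γ_s = (Z_in − Z_s)/(Z_in + Z_s) = (-62.4 − j27.6)/(87.6 − j27.6), |Γ_s| = 0.743
VSWR = (1 + |Γ_s|)/(1 − |Γ_s|)

VSWR ≈ 6.78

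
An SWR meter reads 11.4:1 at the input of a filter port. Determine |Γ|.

|Γ| ≈ 0.839

|Γ| = (S − 1)/(S + 1) = (11.4 − 1)/(11.4 + 1) = 10.4/12.4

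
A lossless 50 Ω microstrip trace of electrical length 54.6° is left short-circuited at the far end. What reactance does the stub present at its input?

tan(βl) = 1.41
For a short-circuited stub, Z_in = jZ_0·tan(βl)

X_in ≈ 70.4 Ω (inductive)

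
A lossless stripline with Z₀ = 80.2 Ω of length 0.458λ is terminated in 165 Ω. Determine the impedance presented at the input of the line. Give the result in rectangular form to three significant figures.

Z_in ≈ 135 + j53.5 Ω

βl = 2π × 0.458 = 165°
tan(βl) = tan(165°) = -0.27
Z_in = Z_0·(Z_L + jZ_0·tanβl)/(Z_0 + jZ_L·tanβl)
     = 80.2·(165 − j21.7)/(80.2 − j44.6)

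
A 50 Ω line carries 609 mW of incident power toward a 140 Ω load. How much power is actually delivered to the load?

P_delivered ≈ 472 mW

Γ = (140 − 50)/(140 + 50) = 0.474
|Γ|² = 0.224
P_refl = |Γ|²·P_inc = 137 mW, P_del = (1 − |Γ|²)·P_inc = 472 mW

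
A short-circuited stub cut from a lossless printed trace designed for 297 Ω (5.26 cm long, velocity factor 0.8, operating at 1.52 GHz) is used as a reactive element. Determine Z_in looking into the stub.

Z_in ≈ −j516 Ω

λ = v/f = 0.8·c / 1.52 GHz = 0.158 m
βl = 2π·l/λ = 2π × 0.333 = 120°
tan(βl) = -1.74
For a short-circuited stub, Z_in = jZ_0·tan(βl)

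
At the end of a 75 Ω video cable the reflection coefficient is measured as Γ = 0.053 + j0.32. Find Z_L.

Z_L ≈ 67.2 + j48 Ω

Z_L = Z_0·(1 + Γ)/(1 − Γ) = 75·(1.05 + j0.32)/(0.947 − j0.32)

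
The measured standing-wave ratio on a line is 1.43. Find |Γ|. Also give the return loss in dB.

|Γ| ≈ 0.177; return loss ≈ 15 dB

|Γ| = (S − 1)/(S + 1) = (1.43 − 1)/(1.43 + 1) = 0.43/2.43
RL = −20·log₁₀|Γ| = −20·log₁₀(0.177)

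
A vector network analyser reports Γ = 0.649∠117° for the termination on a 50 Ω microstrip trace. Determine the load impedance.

Z_L ≈ 14.4 + j28.8 Ω

Z_L = Z_0·(1 + Γ)/(1 − Γ) = 50·(0.705 + j0.578)/(1.29 − j0.578)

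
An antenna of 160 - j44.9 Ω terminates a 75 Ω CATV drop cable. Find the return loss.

Γ = (85 − j44.9)/(235 − j44.9), |Γ| = 0.402
RL = −20·log₁₀|Γ| = −20·log₁₀(0.402)

RL ≈ 7.92 dB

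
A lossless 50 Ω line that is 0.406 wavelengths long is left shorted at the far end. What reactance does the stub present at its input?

X_in ≈ -33.5 Ω (capacitive)

βl = 2π × 0.406 = 146°
tan(βl) = -0.67
For a shorted stub, Z_in = jZ_0·tan(βl)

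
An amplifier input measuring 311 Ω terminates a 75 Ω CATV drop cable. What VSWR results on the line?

Γ = (311 − 75)/(311 + 75) = 0.611
VSWR = (1 + 0.611)/(1 − 0.611)

VSWR ≈ 4.15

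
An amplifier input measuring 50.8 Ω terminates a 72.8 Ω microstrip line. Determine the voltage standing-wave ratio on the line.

Γ = (50.8 − 72.8)/(50.8 + 72.8) = -0.178
VSWR = (1 + 0.178)/(1 − 0.178)

VSWR ≈ 1.43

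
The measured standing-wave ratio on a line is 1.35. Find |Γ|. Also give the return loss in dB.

|Γ| ≈ 0.149; return loss ≈ 16.5 dB

|Γ| = (S − 1)/(S + 1) = (1.35 − 1)/(1.35 + 1) = 0.35/2.35
RL = −20·log₁₀|Γ| = −20·log₁₀(0.149)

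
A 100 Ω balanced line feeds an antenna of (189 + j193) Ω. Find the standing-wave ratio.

Γ = (Z_L − Z_0)/(Z_L + Z_0) = (89 + j193)/(289 + j193)
|Γ| = 213/348 = 0.612
VSWR = (1 + |Γ|)/(1 − |Γ|) = 1.61/0.388

VSWR ≈ 4.15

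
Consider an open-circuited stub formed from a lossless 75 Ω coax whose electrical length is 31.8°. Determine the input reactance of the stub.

tan(βl) = 0.62
For an open-circuited stub, Z_in = −jZ_0·cot(βl) = −jZ_0/tan(βl)

X_in ≈ -121 Ω (capacitive)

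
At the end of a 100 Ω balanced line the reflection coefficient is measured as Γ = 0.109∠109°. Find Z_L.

Z_L ≈ 91.3 + j19 Ω

Z_L = Z_0·(1 + Γ)/(1 − Γ) = 100·(0.965 + j0.103)/(1.04 − j0.103)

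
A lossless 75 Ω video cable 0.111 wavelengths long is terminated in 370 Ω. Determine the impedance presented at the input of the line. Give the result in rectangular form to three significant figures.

Z_in ≈ 34.8 − j81.1 Ω

βl = 2π × 0.111 = 40°
tan(βl) = tan(40°) = 0.838
Z_in = Z_0·(Z_L + jZ_0·tanβl)/(Z_0 + jZ_L·tanβl)
     = 75·(370 + j62.8)/(75 + j310)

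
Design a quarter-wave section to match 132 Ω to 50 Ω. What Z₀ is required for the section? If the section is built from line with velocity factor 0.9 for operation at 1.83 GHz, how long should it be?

Z_qwt = √(Z_0·R_L) = √(50 × 132) = √6600
λ = 0.9·c/f = 0.148 m, so l = λ/4 = 0.0369 m

Z_qwt ≈ 81.2 Ω; length ≈ 3.69 cm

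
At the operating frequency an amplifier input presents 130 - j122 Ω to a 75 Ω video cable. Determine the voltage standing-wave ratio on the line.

VSWR ≈ 3.56

Γ = (Z_L − Z_0)/(Z_L + Z_0) = (55 − j122)/(205 − j122)
|Γ| = 134/239 = 0.561
VSWR = (1 + |Γ|)/(1 − |Γ|) = 1.56/0.439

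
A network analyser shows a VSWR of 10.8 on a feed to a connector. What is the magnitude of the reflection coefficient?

|Γ| = (S − 1)/(S + 1) = (10.8 − 1)/(10.8 + 1) = 9.8/11.8

|Γ| ≈ 0.831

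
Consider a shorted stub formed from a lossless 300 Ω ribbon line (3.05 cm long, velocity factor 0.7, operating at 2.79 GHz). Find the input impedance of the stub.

Z_in ≈ −j203 Ω

λ = v/f = 0.7·c / 2.79 GHz = 0.0753 m
βl = 2π·l/λ = 2π × 0.405 = 146°
tan(βl) = -0.678
For a shorted stub, Z_in = jZ_0·tan(βl)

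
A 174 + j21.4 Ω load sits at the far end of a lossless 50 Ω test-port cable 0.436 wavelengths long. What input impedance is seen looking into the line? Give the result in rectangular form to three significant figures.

Z_in ≈ 57.3 + j71.8 Ω

βl = 2π × 0.436 = 157°
tan(βl) = tan(157°) = -0.425
Z_in = Z_0·(Z_L + jZ_0·tanβl)/(Z_0 + jZ_L·tanβl)
     = 50·(174 + j0.135)/(59.1 − j74)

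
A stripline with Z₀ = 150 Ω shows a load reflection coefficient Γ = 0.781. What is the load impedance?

Z_L ≈ 1220 Ω

Z_L = Z_0·(1 + Γ)/(1 − Γ) = 150·(1.78)/(0.219)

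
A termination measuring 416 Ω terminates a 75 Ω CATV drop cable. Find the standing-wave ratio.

VSWR ≈ 5.55

For a purely resistive load, VSWR = R_L/Z_0 or Z_0/R_L (whichever > 1) = 416/75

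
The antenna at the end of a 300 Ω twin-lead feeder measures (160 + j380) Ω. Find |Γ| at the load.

|Γ| ≈ 0.679

Γ = (Z_L − Z_0)/(Z_L + Z_0) = (-140 + j380)/(460 + j380)
|Γ| = 405/597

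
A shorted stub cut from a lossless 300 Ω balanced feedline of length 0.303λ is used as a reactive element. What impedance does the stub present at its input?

βl = 2π × 0.303 = 109°
tan(βl) = -2.89
For a shorted stub, Z_in = jZ_0·tan(βl)

Z_in ≈ −j867 Ω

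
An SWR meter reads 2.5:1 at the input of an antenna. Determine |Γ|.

|Γ| = (S − 1)/(S + 1) = (2.5 − 1)/(2.5 + 1) = 1.5/3.5

|Γ| ≈ 0.429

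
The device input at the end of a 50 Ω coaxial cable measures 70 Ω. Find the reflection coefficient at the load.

Γ = (Z_L − Z_0)/(Z_L + Z_0) = (70 − 50)/(70 + 50) = 20/120

Γ = 0.167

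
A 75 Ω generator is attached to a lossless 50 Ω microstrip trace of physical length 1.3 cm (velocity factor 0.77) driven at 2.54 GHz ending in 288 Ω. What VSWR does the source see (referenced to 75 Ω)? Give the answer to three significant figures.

VSWR ≈ 6.8

λ = v/f = 0.77·c / 2.54 GHz = 0.0909 m
βl = 2π·l/λ = 2π × 0.143 = 51.5°
tan(βl) = 1.26
Z_in = Z_0·(Z_L + jZ_0·tanβl)/(Z_0 + jZ_L·tanβl) = 13.9 − j37.9 Ω
Γ_s = (Z_in − Z_s)/(Z_in + Z_s) = (-61.1 − j37.9)/(88.9 − j37.9), |Γ_s| = 0.744
VSWR = (1 + |Γ_s|)/(1 − |Γ_s|)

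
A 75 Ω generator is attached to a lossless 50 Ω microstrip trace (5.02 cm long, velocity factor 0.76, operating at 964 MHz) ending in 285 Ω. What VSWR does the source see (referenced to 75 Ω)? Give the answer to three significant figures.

λ = v/f = 0.76·c / 964 MHz = 0.237 m
βl = 2π·l/λ = 2π × 0.212 = 76.4°
tan(βl) = 4.14
Z_in = Z_0·(Z_L + jZ_0·tanβl)/(Z_0 + jZ_L·tanβl) = 9.27 − j11.7 Ω
Γ_s = (Z_in − Z_s)/(Z_in + Z_s) = (-65.7 − j11.7)/(84.3 − j11.7), |Γ_s| = 0.785
VSWR = (1 + |Γ_s|)/(1 − |Γ_s|)

VSWR ≈ 8.29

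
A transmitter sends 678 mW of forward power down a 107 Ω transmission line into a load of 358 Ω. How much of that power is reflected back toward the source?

Γ = (358 − 107)/(358 + 107) = 0.54
|Γ|² = 0.291
P_refl = |Γ|²·P_inc = 198 mW, P_del = (1 − |Γ|²)·P_inc = 480 mW

P_reflected ≈ 198 mW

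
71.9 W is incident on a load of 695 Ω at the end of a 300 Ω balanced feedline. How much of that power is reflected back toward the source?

P_reflected ≈ 11.3 W

Γ = (695 − 300)/(695 + 300) = 0.397
|Γ|² = 0.158
P_refl = |Γ|²·P_inc = 11.3 W, P_del = (1 − |Γ|²)·P_inc = 60.6 W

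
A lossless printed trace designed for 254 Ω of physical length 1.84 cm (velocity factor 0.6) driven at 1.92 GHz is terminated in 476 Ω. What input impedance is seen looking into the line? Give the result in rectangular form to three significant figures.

Z_in ≈ 147 − j61.6 Ω

λ = v/f = 0.6·c / 1.92 GHz = 0.0938 m
βl = 2π·l/λ = 2π × 0.196 = 70.7°
tan(βl) = tan(70.7°) = 2.85
Z_in = Z_0·(Z_L + jZ_0·tanβl)/(Z_0 + jZ_L·tanβl)
     = 254·(476 + j724)/(254 + j1360)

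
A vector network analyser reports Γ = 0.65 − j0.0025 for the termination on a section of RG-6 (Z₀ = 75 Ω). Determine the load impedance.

Z_L = Z_0·(1 + Γ)/(1 − Γ) = 75·(1.65 − j0.0025)/(0.35 + j0.0025)

Z_L ≈ 354 − j3.06 Ω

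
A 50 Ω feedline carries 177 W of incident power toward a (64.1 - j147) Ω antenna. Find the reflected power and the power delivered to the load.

|Γ| = |(14.1 − j147)/(114.1 − j147)| = 0.794
|Γ|² = 0.63
P_refl = |Γ|²·P_inc = 111 W, P_del = (1 − |Γ|²)·P_inc = 65.5 W

P_reflected ≈ 111 W; P_delivered ≈ 65.5 W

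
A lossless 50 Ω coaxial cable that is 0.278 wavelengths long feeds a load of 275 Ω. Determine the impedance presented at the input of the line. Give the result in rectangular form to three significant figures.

Z_in ≈ 9.37 + j8.59 Ω

βl = 2π × 0.278 = 100°
tan(βl) = tan(100°) = -5.63
Z_in = Z_0·(Z_L + jZ_0·tanβl)/(Z_0 + jZ_L·tanβl)
     = 50·(275 − j281)/(50 − j1550)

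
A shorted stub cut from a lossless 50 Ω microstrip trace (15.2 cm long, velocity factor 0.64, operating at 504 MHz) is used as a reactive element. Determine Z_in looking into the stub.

λ = v/f = 0.64·c / 504 MHz = 0.381 m
βl = 2π·l/λ = 2π × 0.399 = 144°
tan(βl) = -0.736
For a shorted stub, Z_in = jZ_0·tan(βl)

Z_in ≈ −j36.8 Ω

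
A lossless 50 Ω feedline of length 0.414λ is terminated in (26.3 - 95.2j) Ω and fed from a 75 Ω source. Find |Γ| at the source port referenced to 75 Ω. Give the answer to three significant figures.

|Γ| ≈ 0.722

βl = 2π × 0.414 = 149°
tan(βl) = -0.6
Z_in = Z_0·(Z_L + jZ_0·tanβl)/(Z_0 + jZ_L·tanβl) = 299 + j218 Ω
Γ_s = (Z_in − Z_s)/(Z_in + Z_s) = (224 + j218)/(374 + j218), |Γ_s| = 0.722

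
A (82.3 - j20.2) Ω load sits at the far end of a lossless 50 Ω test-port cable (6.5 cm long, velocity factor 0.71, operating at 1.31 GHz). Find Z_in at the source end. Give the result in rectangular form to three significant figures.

λ = v/f = 0.71·c / 1.31 GHz = 0.163 m
βl = 2π·l/λ = 2π × 0.4 = 144°
tan(βl) = tan(144°) = -0.729
Z_in = Z_0·(Z_L + jZ_0·tanβl)/(Z_0 + jZ_L·tanβl)
     = 50·(82.3 − j56.6)/(35.3 − j60)

Z_in ≈ 65.1 + j30.3 Ω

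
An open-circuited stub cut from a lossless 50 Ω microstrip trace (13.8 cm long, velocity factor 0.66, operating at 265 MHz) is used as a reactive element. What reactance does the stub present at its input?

X_in ≈ -21.8 Ω (capacitive)

λ = v/f = 0.66·c / 265 MHz = 0.747 m
βl = 2π·l/λ = 2π × 0.185 = 66.5°
tan(βl) = 2.3
For an open-circuited stub, Z_in = −jZ_0·cot(βl) = −jZ_0/tan(βl)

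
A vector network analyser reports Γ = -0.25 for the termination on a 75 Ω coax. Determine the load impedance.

Z_L ≈ 45 Ω

Z_L = Z_0·(1 + Γ)/(1 − Γ) = 75·(0.75)/(1.25)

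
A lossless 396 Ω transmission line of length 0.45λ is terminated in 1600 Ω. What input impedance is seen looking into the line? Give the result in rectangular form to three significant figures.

βl = 2π × 0.45 = 162°
tan(βl) = tan(162°) = -0.325
Z_in = Z_0·(Z_L + jZ_0·tanβl)/(Z_0 + jZ_L·tanβl)
     = 396·(1600 − j129)/(396 − j520)

Z_in ≈ 650 + j724 Ω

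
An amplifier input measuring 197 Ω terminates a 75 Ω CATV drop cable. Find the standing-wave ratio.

VSWR ≈ 2.63

Γ = (197 − 75)/(197 + 75) = 0.449
VSWR = (1 + 0.449)/(1 − 0.449)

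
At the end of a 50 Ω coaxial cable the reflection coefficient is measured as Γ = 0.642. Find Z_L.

Z_L ≈ 229 Ω

Z_L = Z_0·(1 + Γ)/(1 − Γ) = 50·(1.64)/(0.358)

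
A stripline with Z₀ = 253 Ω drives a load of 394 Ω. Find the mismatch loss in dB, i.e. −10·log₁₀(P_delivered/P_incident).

Γ = (394 − 253)/(394 + 253) = 0.218
|Γ|² = 0.0475, so P_del/P_inc = 1 − |Γ|² = 0.953
ML = −10·log₁₀(1 − |Γ|²)

mismatch loss ≈ 0.211 dB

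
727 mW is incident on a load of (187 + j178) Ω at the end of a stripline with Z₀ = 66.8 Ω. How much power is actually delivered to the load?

|Γ| = |(120.2 + j178)/(253.8 + j178)| = 0.693
|Γ|² = 0.48
P_refl = |Γ|²·P_inc = 349 mW, P_del = (1 − |Γ|²)·P_inc = 378 mW

P_delivered ≈ 378 mW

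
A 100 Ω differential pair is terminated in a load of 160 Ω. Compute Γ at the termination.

Γ = (Z_L − Z_0)/(Z_L + Z_0) = (160 − 100)/(160 + 100) = 60/260

Γ = 0.231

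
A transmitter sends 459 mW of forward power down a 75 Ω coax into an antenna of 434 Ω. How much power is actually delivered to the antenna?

P_delivered ≈ 231 mW

Γ = (434 − 75)/(434 + 75) = 0.705
|Γ|² = 0.497
P_refl = |Γ|²·P_inc = 228 mW, P_del = (1 − |Γ|²)·P_inc = 231 mW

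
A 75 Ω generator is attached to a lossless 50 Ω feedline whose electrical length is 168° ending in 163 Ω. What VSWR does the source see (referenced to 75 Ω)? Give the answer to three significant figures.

VSWR ≈ 2.31

tan(βl) = -0.213
Z_in = Z_0·(Z_L + jZ_0·tanβl)/(Z_0 + jZ_L·tanβl) = 115 + j69.1 Ω
Γ_s = (Z_in − Z_s)/(Z_in + Z_s) = (40.1 + j69.1)/(190 + j69.1), |Γ_s| = 0.395
VSWR = (1 + |Γ_s|)/(1 − |Γ_s|)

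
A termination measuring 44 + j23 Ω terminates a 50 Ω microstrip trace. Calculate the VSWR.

Γ = (Z_L − Z_0)/(Z_L + Z_0) = (-6 + j23)/(94 + j23)
|Γ| = 23.8/96.8 = 0.246
VSWR = (1 + |Γ|)/(1 − |Γ|) = 1.25/0.754

VSWR ≈ 1.65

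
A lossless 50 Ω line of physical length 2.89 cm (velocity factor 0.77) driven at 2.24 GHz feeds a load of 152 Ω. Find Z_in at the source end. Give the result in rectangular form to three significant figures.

λ = v/f = 0.77·c / 2.24 GHz = 0.103 m
βl = 2π·l/λ = 2π × 0.28 = 101°
tan(βl) = tan(101°) = -5.2
Z_in = Z_0·(Z_L + jZ_0·tanβl)/(Z_0 + jZ_L·tanβl)
     = 50·(152 − j260)/(50 − j790)

Z_in ≈ 17 + j8.54 Ω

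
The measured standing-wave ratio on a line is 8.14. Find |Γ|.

|Γ| = (S − 1)/(S + 1) = (8.14 − 1)/(8.14 + 1) = 7.14/9.14

|Γ| ≈ 0.781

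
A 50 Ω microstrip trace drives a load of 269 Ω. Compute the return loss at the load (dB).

Γ = (269 − 50)/(269 + 50) = 0.687
RL = −20·log₁₀|Γ| = −20·log₁₀(0.687)

RL ≈ 3.27 dB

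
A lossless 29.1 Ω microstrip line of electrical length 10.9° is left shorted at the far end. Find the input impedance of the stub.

tan(βl) = 0.193
For a shorted stub, Z_in = jZ_0·tan(βl)

Z_in ≈ +j5.6 Ω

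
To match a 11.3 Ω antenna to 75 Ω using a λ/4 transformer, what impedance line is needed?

Z_qwt ≈ 29.1 Ω

Z_qwt = √(Z_0·R_L) = √(75 × 11.3) = √847.5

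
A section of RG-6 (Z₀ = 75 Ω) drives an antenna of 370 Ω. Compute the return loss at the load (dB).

Γ = (370 − 75)/(370 + 75) = 0.663
RL = −20·log₁₀|Γ| = −20·log₁₀(0.663)

RL ≈ 3.57 dB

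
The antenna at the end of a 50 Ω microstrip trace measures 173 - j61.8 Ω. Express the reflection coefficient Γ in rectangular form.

Γ ≈ 0.584 − j0.115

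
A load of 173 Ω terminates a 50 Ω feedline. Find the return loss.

Γ = (173 − 50)/(173 + 50) = 0.552
RL = −20·log₁₀|Γ| = −20·log₁₀(0.552)

RL ≈ 5.17 dB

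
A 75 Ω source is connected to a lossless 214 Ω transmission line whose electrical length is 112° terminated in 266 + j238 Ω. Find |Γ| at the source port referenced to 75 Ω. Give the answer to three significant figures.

|Γ| ≈ 0.0831

tan(βl) = -2.48
Z_in = Z_0·(Z_L + jZ_0·tanβl)/(Z_0 + jZ_L·tanβl) = 80.5 − j11.7 Ω
Γ_s = (Z_in − Z_s)/(Z_in + Z_s) = (5.5 − j11.7)/(155 − j11.7), |Γ_s| = 0.0831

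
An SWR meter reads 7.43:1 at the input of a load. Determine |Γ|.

|Γ| ≈ 0.763

|Γ| = (S − 1)/(S + 1) = (7.43 − 1)/(7.43 + 1) = 6.43/8.43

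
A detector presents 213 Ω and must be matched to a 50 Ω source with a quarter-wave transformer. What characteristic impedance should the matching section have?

Z_qwt ≈ 103 Ω

Z_qwt = √(Z_0·R_L) = √(50 × 213) = √10650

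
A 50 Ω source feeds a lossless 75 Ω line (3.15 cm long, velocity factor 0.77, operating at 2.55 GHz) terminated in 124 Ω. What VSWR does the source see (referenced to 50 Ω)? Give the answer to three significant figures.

λ = v/f = 0.77·c / 2.55 GHz = 0.0906 m
βl = 2π·l/λ = 2π × 0.348 = 125°
tan(βl) = -1.42
Z_in = Z_0·(Z_L + jZ_0·tanβl)/(Z_0 + jZ_L·tanβl) = 57.5 + j28.4 Ω
Γ_s = (Z_in − Z_s)/(Z_in + Z_s) = (7.46 + j28.4)/(107 + j28.4), |Γ_s| = 0.264
VSWR = (1 + |Γ_s|)/(1 − |Γ_s|)

VSWR ≈ 1.72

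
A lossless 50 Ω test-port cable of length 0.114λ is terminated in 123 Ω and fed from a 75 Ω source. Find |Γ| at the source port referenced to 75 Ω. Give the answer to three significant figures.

|Γ| ≈ 0.445

βl = 2π × 0.114 = 41°
tan(βl) = 0.871
Z_in = Z_0·(Z_L + jZ_0·tanβl)/(Z_0 + jZ_L·tanβl) = 38.7 − j39.4 Ω
Γ_s = (Z_in − Z_s)/(Z_in + Z_s) = (-36.3 − j39.4)/(114 − j39.4), |Γ_s| = 0.445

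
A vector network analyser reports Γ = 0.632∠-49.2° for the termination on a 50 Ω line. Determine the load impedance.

Z_L = Z_0·(1 + Γ)/(1 − Γ) = 50·(1.41 − j0.478)/(0.587 + j0.478)

Z_L ≈ 52.4 − j83.4 Ω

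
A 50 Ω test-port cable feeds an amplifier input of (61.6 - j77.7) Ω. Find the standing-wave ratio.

Γ = (Z_L − Z_0)/(Z_L + Z_0) = (11.6 − j77.7)/(111.6 − j77.7)
|Γ| = 78.6/136 = 0.578
VSWR = (1 + |Γ|)/(1 − |Γ|) = 1.58/0.422

VSWR ≈ 3.74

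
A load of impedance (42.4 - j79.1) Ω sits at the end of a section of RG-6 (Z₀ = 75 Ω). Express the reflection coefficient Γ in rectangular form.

Γ = (Z_L − Z_0)/(Z_L + Z_0) = (-32.6 − j79.1)/(117.4 − j79.1)

Γ ≈ 0.121 − j0.592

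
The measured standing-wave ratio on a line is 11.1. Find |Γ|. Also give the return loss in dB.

|Γ| ≈ 0.835; return loss ≈ 1.57 dB

|Γ| = (S − 1)/(S + 1) = (11.1 − 1)/(11.1 + 1) = 10.1/12.1
RL = −20·log₁₀|Γ| = −20·log₁₀(0.835)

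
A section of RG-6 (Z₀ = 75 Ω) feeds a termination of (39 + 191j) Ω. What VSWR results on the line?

Γ = (Z_L − Z_0)/(Z_L + Z_0) = (-36 + j191)/(114 + j191)
|Γ| = 194/222 = 0.874
VSWR = (1 + |Γ|)/(1 − |Γ|) = 1.87/0.126

VSWR ≈ 14.8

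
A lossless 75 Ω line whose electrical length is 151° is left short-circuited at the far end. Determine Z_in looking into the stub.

tan(βl) = -0.554
For a short-circuited stub, Z_in = jZ_0·tan(βl)

Z_in ≈ −j41.6 Ω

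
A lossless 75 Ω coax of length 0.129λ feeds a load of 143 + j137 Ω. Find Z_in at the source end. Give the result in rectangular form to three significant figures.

βl = 2π × 0.129 = 46.4°
tan(βl) = tan(46.4°) = 1.05
Z_in = Z_0·(Z_L + jZ_0·tanβl)/(Z_0 + jZ_L·tanβl)
     = 75·(143 + j216)/(-69.1 + j150)

Z_in ≈ 61.9 − j99.7 Ω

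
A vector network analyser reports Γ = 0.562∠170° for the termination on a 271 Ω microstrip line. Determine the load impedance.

Z_L = Z_0·(1 + Γ)/(1 − Γ) = 271·(0.447 + j0.0976)/(1.55 − j0.0976)

Z_L ≈ 76.5 + j21.8 Ω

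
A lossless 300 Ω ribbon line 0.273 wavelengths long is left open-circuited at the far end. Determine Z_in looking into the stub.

Z_in ≈ +j43.7 Ω

βl = 2π × 0.273 = 98.3°
tan(βl) = -6.87
For an open-circuited stub, Z_in = −jZ_0·cot(βl) = −jZ_0/tan(βl)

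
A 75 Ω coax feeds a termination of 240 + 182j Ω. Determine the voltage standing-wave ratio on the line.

VSWR ≈ 5.16

Γ = (Z_L − Z_0)/(Z_L + Z_0) = (165 + j182)/(315 + j182)
|Γ| = 246/364 = 0.675
VSWR = (1 + |Γ|)/(1 − |Γ|) = 1.68/0.325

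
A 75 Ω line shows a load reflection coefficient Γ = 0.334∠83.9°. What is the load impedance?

Z_L ≈ 64 + j47.9 Ω

Z_L = Z_0·(1 + Γ)/(1 − Γ) = 75·(1.04 + j0.332)/(0.965 − j0.332)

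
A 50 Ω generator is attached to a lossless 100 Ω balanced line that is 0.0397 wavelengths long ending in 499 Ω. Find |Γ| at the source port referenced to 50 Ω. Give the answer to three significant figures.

βl = 2π × 0.0397 = 14.3°
tan(βl) = 0.255
Z_in = Z_0·(Z_L + jZ_0·tanβl)/(Z_0 + jZ_L·tanβl) = 203 − j233 Ω
Γ_s = (Z_in − Z_s)/(Z_in + Z_s) = (153 − j233)/(253 − j233), |Γ_s| = 0.81

|Γ| ≈ 0.81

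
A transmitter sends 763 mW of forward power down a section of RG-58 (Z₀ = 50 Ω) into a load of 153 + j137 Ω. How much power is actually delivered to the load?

|Γ| = |(103 + j137)/(203 + j137)| = 0.7
|Γ|² = 0.49
P_refl = |Γ|²·P_inc = 374 mW, P_del = (1 − |Γ|²)·P_inc = 389 mW

P_delivered ≈ 389 mW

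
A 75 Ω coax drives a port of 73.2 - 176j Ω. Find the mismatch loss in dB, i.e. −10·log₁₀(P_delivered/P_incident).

mismatch loss ≈ 3.82 dB

Γ = (-1.8 − j176)/(148.2 − j176), |Γ| = 0.765
|Γ|² = 0.585, so P_del/P_inc = 1 − |Γ|² = 0.415
ML = −10·log₁₀(1 − |Γ|²)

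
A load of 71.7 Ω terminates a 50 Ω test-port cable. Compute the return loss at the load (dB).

RL ≈ 15 dB

Γ = (71.7 − 50)/(71.7 + 50) = 0.178
RL = −20·log₁₀|Γ| = −20·log₁₀(0.178)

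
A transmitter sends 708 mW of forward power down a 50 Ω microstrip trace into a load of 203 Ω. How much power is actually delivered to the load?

P_delivered ≈ 449 mW

Γ = (203 − 50)/(203 + 50) = 0.605
|Γ|² = 0.366
P_refl = |Γ|²·P_inc = 259 mW, P_del = (1 − |Γ|²)·P_inc = 449 mW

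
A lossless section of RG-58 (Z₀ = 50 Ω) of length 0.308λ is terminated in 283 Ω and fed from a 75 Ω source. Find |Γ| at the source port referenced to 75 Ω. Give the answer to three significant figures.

βl = 2π × 0.308 = 111°
tan(βl) = -2.62
Z_in = Z_0·(Z_L + jZ_0·tanβl)/(Z_0 + jZ_L·tanβl) = 10.1 + j18.4 Ω
Γ_s = (Z_in − Z_s)/(Z_in + Z_s) = (-64.9 + j18.4)/(85.1 + j18.4), |Γ_s| = 0.775

|Γ| ≈ 0.775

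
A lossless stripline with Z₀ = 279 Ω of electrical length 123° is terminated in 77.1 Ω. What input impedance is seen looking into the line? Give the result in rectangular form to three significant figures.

tan(βl) = tan(123°) = -1.54
Z_in = Z_0·(Z_L + jZ_0·tanβl)/(Z_0 + jZ_L·tanβl)
     = 279·(77.1 − j430)/(279 − j119)

Z_in ≈ 220 − j336 Ω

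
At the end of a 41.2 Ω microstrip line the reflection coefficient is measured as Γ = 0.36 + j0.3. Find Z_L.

Z_L ≈ 64.4 + j49.5 Ω

Z_L = Z_0·(1 + Γ)/(1 − Γ) = 41.2·(1.36 + j0.3)/(0.64 − j0.3)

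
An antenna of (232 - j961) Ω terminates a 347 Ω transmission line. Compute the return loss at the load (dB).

RL ≈ 1.28 dB

Γ = (-115 − j961)/(579 − j961), |Γ| = 0.863
RL = −20·log₁₀|Γ| = −20·log₁₀(0.863)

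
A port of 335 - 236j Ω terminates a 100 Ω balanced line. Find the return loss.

RL ≈ 3.44 dB

Γ = (235 − j236)/(435 − j236), |Γ| = 0.673
RL = −20·log₁₀|Γ| = −20·log₁₀(0.673)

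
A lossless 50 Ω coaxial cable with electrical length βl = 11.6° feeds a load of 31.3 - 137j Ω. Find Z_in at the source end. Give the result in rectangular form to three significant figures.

Z_in ≈ 13.3 − j82.2 Ω

tan(βl) = tan(11.6°) = 0.205
Z_in = Z_0·(Z_L + jZ_0·tanβl)/(Z_0 + jZ_L·tanβl)
     = 50·(31.3 − j127)/(78.1 + j6.42)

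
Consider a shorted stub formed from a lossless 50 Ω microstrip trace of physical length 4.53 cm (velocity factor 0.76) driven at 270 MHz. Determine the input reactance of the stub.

X_in ≈ 17.5 Ω (inductive)

λ = v/f = 0.76·c / 270 MHz = 0.844 m
βl = 2π·l/λ = 2π × 0.0536 = 19.3°
tan(βl) = 0.35
For a shorted stub, Z_in = jZ_0·tan(βl)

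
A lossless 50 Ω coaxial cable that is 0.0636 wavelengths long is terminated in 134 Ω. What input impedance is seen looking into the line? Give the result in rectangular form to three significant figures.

Z_in ≈ 69.2 − j57.2 Ω

βl = 2π × 0.0636 = 22.9°
tan(βl) = tan(22.9°) = 0.422
Z_in = Z_0·(Z_L + jZ_0·tanβl)/(Z_0 + jZ_L·tanβl)
     = 50·(134 + j21.1)/(50 + j56.6)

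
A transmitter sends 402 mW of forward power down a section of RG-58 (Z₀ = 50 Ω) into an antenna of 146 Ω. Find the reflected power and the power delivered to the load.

P_reflected ≈ 96.4 mW; P_delivered ≈ 306 mW

Γ = (146 − 50)/(146 + 50) = 0.49
|Γ|² = 0.24
P_refl = |Γ|²·P_inc = 96.4 mW, P_del = (1 − |Γ|²)·P_inc = 306 mW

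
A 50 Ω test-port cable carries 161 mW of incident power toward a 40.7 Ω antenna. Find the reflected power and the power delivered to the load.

P_reflected ≈ 1.69 mW; P_delivered ≈ 159 mW

Γ = (40.7 − 50)/(40.7 + 50) = -0.103
|Γ|² = 0.0105
P_refl = |Γ|²·P_inc = 1.69 mW, P_del = (1 − |Γ|²)·P_inc = 159 mW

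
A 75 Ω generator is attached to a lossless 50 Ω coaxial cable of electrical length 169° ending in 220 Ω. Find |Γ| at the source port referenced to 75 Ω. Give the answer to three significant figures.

|Γ| ≈ 0.509

tan(βl) = -0.194
Z_in = Z_0·(Z_L + jZ_0·tanβl)/(Z_0 + jZ_L·tanβl) = 132 + j103 Ω
Γ_s = (Z_in − Z_s)/(Z_in + Z_s) = (56.9 + j103)/(207 + j103), |Γ_s| = 0.509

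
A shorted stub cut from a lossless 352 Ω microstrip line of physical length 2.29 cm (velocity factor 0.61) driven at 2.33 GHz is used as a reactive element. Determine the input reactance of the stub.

λ = v/f = 0.61·c / 2.33 GHz = 0.0785 m
βl = 2π·l/λ = 2π × 0.292 = 105°
tan(βl) = -3.74
For a shorted stub, Z_in = jZ_0·tan(βl)

X_in ≈ -1320 Ω (capacitive)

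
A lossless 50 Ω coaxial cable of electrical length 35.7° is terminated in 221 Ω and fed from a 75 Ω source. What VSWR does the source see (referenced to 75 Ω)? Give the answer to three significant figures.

VSWR ≈ 4.24

tan(βl) = 0.719
Z_in = Z_0·(Z_L + jZ_0·tanβl)/(Z_0 + jZ_L·tanβl) = 30.2 − j60.1 Ω
Γ_s = (Z_in − Z_s)/(Z_in + Z_s) = (-44.8 − j60.1)/(105 − j60.1), |Γ_s| = 0.618
VSWR = (1 + |Γ_s|)/(1 − |Γ_s|)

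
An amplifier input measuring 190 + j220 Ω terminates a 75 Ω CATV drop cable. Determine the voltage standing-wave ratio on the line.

VSWR ≈ 6.16

Γ = (Z_L − Z_0)/(Z_L + Z_0) = (115 + j220)/(265 + j220)
|Γ| = 248/344 = 0.721
VSWR = (1 + |Γ|)/(1 − |Γ|) = 1.72/0.279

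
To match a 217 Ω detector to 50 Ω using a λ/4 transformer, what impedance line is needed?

Z_qwt = √(Z_0·R_L) = √(50 × 217) = √10850

Z_qwt ≈ 104 Ω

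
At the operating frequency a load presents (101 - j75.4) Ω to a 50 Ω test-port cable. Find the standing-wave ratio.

VSWR ≈ 3.34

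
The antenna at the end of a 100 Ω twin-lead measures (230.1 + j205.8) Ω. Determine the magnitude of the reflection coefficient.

|Γ| ≈ 0.626

Γ = (Z_L − Z_0)/(Z_L + Z_0) = (130.1 + j205.8)/(330.1 + j205.8)
|Γ| = 243/389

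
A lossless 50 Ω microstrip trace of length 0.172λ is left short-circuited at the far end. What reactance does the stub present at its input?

βl = 2π × 0.172 = 61.9°
tan(βl) = 1.87
For a short-circuited stub, Z_in = jZ_0·tan(βl)

X_in ≈ 93.7 Ω (inductive)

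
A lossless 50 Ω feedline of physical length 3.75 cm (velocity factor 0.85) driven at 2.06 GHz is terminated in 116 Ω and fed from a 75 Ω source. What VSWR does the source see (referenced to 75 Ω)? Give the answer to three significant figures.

λ = v/f = 0.85·c / 2.06 GHz = 0.124 m
βl = 2π·l/λ = 2π × 0.303 = 109°
tan(βl) = -2.89
Z_in = Z_0·(Z_L + jZ_0·tanβl)/(Z_0 + jZ_L·tanβl) = 23.6 + j13.8 Ω
Γ_s = (Z_in − Z_s)/(Z_in + Z_s) = (-51.4 + j13.8)/(98.6 + j13.8), |Γ_s| = 0.534
VSWR = (1 + |Γ_s|)/(1 − |Γ_s|)

VSWR ≈ 3.3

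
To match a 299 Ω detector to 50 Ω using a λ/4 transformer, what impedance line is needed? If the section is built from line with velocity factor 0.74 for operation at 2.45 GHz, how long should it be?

Z_qwt ≈ 122 Ω; length ≈ 2.27 cm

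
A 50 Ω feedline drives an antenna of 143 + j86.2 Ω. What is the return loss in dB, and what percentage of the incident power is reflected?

Γ = (93 + j86.2)/(193 + j86.2), |Γ| = 0.6
RL = −20·log₁₀(0.6) = 4.44 dB
P_refl/P_inc = |Γ|² = 0.36

RL ≈ 4.44 dB; 36% of incident power reflected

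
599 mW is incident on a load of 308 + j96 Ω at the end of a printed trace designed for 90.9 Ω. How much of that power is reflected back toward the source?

P_reflected ≈ 201 mW

|Γ| = |(217.1 + j96)/(398.9 + j96)| = 0.579
|Γ|² = 0.335
P_refl = |Γ|²·P_inc = 201 mW, P_del = (1 − |Γ|²)·P_inc = 398 mW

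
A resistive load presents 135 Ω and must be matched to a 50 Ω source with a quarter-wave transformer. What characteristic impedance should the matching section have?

Z_qwt ≈ 82.2 Ω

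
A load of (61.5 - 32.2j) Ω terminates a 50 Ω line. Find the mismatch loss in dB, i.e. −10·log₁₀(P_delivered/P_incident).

Γ = (11.5 − j32.2)/(111.5 − j32.2), |Γ| = 0.295
|Γ|² = 0.0868, so P_del/P_inc = 1 − |Γ|² = 0.913
ML = −10·log₁₀(1 − |Γ|²)

mismatch loss ≈ 0.394 dB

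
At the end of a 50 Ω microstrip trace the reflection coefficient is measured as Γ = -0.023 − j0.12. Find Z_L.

Z_L = Z_0·(1 + Γ)/(1 − Γ) = 50·(0.977 − j0.12)/(1.02 + j0.12)

Z_L ≈ 46.4 − j11.3 Ω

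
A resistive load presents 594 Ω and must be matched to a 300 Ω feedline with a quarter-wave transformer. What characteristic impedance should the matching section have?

Z_qwt = √(Z_0·R_L) = √(300 × 594) = √178200

Z_qwt ≈ 422 Ω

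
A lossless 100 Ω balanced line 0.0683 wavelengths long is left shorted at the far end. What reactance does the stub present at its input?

βl = 2π × 0.0683 = 24.6°
tan(βl) = 0.458
For a shorted stub, Z_in = jZ_0·tan(βl)

X_in ≈ 45.8 Ω (inductive)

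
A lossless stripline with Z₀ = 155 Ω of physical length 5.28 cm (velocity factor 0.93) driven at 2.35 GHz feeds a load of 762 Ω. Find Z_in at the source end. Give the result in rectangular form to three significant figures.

Z_in ≈ 207 + j312 Ω

λ = v/f = 0.93·c / 2.35 GHz = 0.119 m
βl = 2π·l/λ = 2π × 0.445 = 160°
tan(βl) = tan(160°) = -0.362
Z_in = Z_0·(Z_L + jZ_0·tanβl)/(Z_0 + jZ_L·tanβl)
     = 155·(762 − j56.1)/(155 − j276)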